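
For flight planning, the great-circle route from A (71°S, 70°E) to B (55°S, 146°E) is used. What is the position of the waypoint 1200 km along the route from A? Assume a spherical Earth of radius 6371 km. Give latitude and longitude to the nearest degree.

Convert each endpoint to a unit vector on the sphere (x = cos φ cos λ, y = cos φ sin λ, z = sin φ).
The central angle between the endpoints is δ = arccos(p₁·p₂) ≈ 0.610 rad (34.9°). The total great-circle distance is δ·R ≈ 0.610 × 6371 ≈ 3886 km, so the target fraction is f = 1200/3886 ≈ 0.309.
Interpolate at f ≈ 0.309 with slerp weights a = sin((1−f)δ)/sin δ ≈ 0.714, b = sin(fδ)/sin δ ≈ 0.327.
p = a·p₁ + b·p₂ ≈ (-0.076, 0.323, -0.943); φ = arcsin(p_z) ≈ -70.60°, λ = atan2(p_y, p_x) ≈ 103.21°.

≈ (71°S, 103°E)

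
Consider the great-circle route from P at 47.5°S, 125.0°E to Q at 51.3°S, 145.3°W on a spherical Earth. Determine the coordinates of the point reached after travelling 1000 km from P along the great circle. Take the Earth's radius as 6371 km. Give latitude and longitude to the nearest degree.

Write both endpoints as unit vectors p₁, p₂ with components (cos φ cos λ, cos φ sin λ, sin φ).
The central angle between the endpoints is δ = arccos(p₁·p₂) ≈ 0.955 rad (54.7°). The total great-circle distance is δ·R ≈ 0.955 × 6371 ≈ 6084 km, so the target fraction is f = 1000/6084 ≈ 0.164.
Interpolate at f ≈ 0.164 with slerp weights a = sin((1−f)δ)/sin δ ≈ 0.877, b = sin(fδ)/sin δ ≈ 0.191.
p = a·p₁ + b·p₂ ≈ (-0.438, 0.417, -0.796); φ = arcsin(p_z) ≈ -52.76°, λ = atan2(p_y, p_x) ≈ 136.41°.

≈ 53°S, 136°E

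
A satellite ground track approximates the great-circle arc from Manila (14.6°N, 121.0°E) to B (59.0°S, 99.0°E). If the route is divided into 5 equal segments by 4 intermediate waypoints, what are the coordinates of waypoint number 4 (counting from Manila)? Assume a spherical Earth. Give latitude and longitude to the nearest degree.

The haversine formula gives a central angle δ ≈ 1.322 rad (75.8°) between the endpoints.
Interpolate at f = 4/5 with slerp weights a = sin((1−f)δ)/sin δ ≈ 0.270, b = sin(fδ)/sin δ ≈ 0.899.
p = a·p₁ + b·p₂ ≈ (-0.207, 0.681, -0.703); φ = arcsin(p_z) ≈ -44.63°, λ = atan2(p_y, p_x) ≈ 106.90°.

≈ (45°S, 107°E)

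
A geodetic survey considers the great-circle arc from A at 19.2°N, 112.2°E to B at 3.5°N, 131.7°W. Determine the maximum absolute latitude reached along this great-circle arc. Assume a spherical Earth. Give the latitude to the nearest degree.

≈ 23°N

The great circle lies in the plane with unit normal n̂ = (p₁ × p₂)/|p₁ × p₂|.
Here n̂_z ≈ +0.921; the vertex latitude is φ_max = arccos|n̂_z| ≈ 22.9°.
Check via Clairaut: cos φ_max = |cos φ₁| · sin C = cos(19.2°)·sin(77.3°) ≈ 0.921, again giving ≈ 22.9°.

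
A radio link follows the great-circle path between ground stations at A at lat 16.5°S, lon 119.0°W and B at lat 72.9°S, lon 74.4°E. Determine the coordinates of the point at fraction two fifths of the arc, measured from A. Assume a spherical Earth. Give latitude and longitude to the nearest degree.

Convert each endpoint to a unit vector on the sphere (x = cos φ cos λ, y = cos φ sin λ, z = sin φ).
The central angle between the endpoints is δ = arccos(p₁·p₂) ≈ 1.574 rad (90.2°).
Interpolate at f = 2/5 with slerp weights a = sin((1−f)δ)/sin δ ≈ 0.810, b = sin(fδ)/sin δ ≈ 0.589.
p = a·p₁ + b·p₂ ≈ (-0.330, -0.513, -0.793); φ = arcsin(p_z) ≈ -52.44°, λ = atan2(p_y, p_x) ≈ -122.77°.

≈ lat 52°S, lon 123°W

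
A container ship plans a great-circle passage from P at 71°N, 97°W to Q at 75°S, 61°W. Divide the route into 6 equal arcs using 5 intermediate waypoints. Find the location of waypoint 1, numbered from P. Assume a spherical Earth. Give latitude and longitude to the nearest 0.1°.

Write both endpoints as unit vectors p₁, p₂ with components (cos φ cos λ, cos φ sin λ, sin φ).
The central angle between the endpoints is δ = arccos(p₁·p₂) ≈ 2.578 rad (147.7°).
Interpolate at f = 1/6 with slerp weights a = sin((1−f)δ)/sin δ ≈ 1.568, b = sin(fδ)/sin δ ≈ 0.779.
p = a·p₁ + b·p₂ ≈ (0.036, -0.683, 0.730); φ = arcsin(p_z) ≈ 46.85°, λ = atan2(p_y, p_x) ≈ -87.02°.

≈ 46.9°N, 87.0°W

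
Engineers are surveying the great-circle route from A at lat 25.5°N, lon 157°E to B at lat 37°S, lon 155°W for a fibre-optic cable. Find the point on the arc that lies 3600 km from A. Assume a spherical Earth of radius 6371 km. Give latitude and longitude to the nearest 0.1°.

Write both endpoints as unit vectors p₁, p₂ with components (cos φ cos λ, cos φ sin λ, sin φ).
The central angle between the endpoints is δ = arccos(p₁·p₂) ≈ 1.346 rad (77.1°). The total great-circle distance is δ·R ≈ 1.346 × 6371 ≈ 8573 km, so the target fraction is f = 3600/8573 ≈ 0.420.
Interpolate at f ≈ 0.420 with slerp weights a = sin((1−f)δ)/sin δ ≈ 0.722, b = sin(fδ)/sin δ ≈ 0.549.
p = a·p₁ + b·p₂ ≈ (-0.997, 0.069, -0.020); φ = arcsin(p_z) ≈ -1.13°, λ = atan2(p_y, p_x) ≈ 176.03°.

≈ lat 1.1°S, lon 176.0°E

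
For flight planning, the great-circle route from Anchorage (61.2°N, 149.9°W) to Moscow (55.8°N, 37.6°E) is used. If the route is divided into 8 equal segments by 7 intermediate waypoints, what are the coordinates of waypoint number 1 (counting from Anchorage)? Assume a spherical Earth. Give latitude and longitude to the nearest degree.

Write both endpoints as unit vectors p₁, p₂ with components (cos φ cos λ, cos φ sin λ, sin φ).
The central angle between the endpoints is δ = arccos(p₁·p₂) ≈ 1.097 rad (62.9°).
Interpolate at f = 1/8 with slerp weights a = sin((1−f)δ)/sin δ ≈ 0.921, b = sin(fδ)/sin δ ≈ 0.154.
p = a·p₁ + b·p₂ ≈ (-0.315, -0.170, 0.934); φ = arcsin(p_z) ≈ 69.02°, λ = atan2(p_y, p_x) ≈ -151.70°.

≈ 69°N, 152°W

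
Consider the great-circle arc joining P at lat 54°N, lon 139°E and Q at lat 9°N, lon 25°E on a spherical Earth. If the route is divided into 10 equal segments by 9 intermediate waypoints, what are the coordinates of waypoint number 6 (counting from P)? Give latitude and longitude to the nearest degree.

Convert each endpoint to a unit vector on the sphere (x = cos φ cos λ, y = cos φ sin λ, z = sin φ).
The central angle between the endpoints is δ = arccos(p₁·p₂) ≈ 1.681 rad (96.3°).
Interpolate at f = 6/10 with slerp weights a = sin((1−f)δ)/sin δ ≈ 0.627, b = sin(fδ)/sin δ ≈ 0.851.
p = a·p₁ + b·p₂ ≈ (0.484, 0.597, 0.640); φ = arcsin(p_z) ≈ 39.79°, λ = atan2(p_y, p_x) ≈ 50.97°.

≈ lat 40°N, lon 51°E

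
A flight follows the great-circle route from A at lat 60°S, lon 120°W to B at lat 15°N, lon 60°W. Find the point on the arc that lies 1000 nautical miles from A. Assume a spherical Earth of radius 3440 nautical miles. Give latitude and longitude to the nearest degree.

Write both endpoints as unit vectors p₁, p₂ with components (cos φ cos λ, cos φ sin λ, sin φ).
The central angle between the endpoints is δ = arccos(p₁·p₂) ≈ 1.553 rad (89.0°). The total great-circle distance is δ·R ≈ 1.553 × 3440 ≈ 5344 nmi, so the target fraction is f = 1000/5344 ≈ 0.187.
Interpolate at f ≈ 0.187 with slerp weights a = sin((1−f)δ)/sin δ ≈ 0.953, b = sin(fδ)/sin δ ≈ 0.287.
p = a·p₁ + b·p₂ ≈ (-0.100, -0.652, -0.751); φ = arcsin(p_z) ≈ -48.69°, λ = atan2(p_y, p_x) ≈ -98.70°.

≈ lat 49°S, lon 99°W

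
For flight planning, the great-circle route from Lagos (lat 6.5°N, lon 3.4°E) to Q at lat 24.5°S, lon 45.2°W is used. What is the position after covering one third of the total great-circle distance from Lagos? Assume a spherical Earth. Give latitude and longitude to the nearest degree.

≈ lat 4°S, lon 12°W

From cos δ = sin φ₁ sin φ₂ + cos φ₁ cos φ₂ cos Δλ, the central angle is δ ≈ 0.987 rad (56.6°).
Interpolate at f = 1/3 with slerp weights a = sin((1−f)δ)/sin δ ≈ 0.733, b = sin(fδ)/sin δ ≈ 0.387.
p = a·p₁ + b·p₂ ≈ (0.975, -0.207, -0.078); φ = arcsin(p_z) ≈ -4.45°, λ = atan2(p_y, p_x) ≈ -11.98°.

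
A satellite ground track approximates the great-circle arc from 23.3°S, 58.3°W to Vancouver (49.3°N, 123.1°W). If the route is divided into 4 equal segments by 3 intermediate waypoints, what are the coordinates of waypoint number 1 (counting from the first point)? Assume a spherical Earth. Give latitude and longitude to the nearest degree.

≈ 4°S, 72°W

From cos δ = sin φ₁ sin φ₂ + cos φ₁ cos φ₂ cos Δλ, the central angle is δ ≈ 1.616 rad (92.6°).
Interpolate at f = 1/4 with slerp weights a = sin((1−f)δ)/sin δ ≈ 0.937, b = sin(fδ)/sin δ ≈ 0.393.
p = a·p₁ + b·p₂ ≈ (0.312, -0.947, -0.072); φ = arcsin(p_z) ≈ -4.15°, λ = atan2(p_y, p_x) ≈ -71.76°.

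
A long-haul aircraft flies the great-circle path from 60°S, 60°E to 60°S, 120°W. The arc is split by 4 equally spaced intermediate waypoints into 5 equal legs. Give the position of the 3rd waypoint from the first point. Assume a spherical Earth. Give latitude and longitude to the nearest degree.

≈ 84°S, 120°W

From cos δ = sin φ₁ sin φ₂ + cos φ₁ cos φ₂ cos Δλ, the central angle is δ ≈ 1.047 rad (60.0°).
Interpolate at f = 3/5 with slerp weights a = sin((1−f)δ)/sin δ ≈ 0.470, b = sin(fδ)/sin δ ≈ 0.679.
p = a·p₁ + b·p₂ ≈ (-0.052, -0.091, -0.995); φ = arcsin(p_z) ≈ -84.00°, λ = atan2(p_y, p_x) ≈ -120.00°.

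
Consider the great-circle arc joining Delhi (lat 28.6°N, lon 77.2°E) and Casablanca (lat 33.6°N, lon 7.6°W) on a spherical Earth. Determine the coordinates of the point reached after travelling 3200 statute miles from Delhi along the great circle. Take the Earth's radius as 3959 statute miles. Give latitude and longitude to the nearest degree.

The haversine formula gives a central angle δ ≈ 1.233 rad (70.7°) between the endpoints. The total great-circle distance is δ·R ≈ 1.233 × 3959 ≈ 4882 mi, so the target fraction is f = 3200/4882 ≈ 0.655.
Interpolate at f ≈ 0.655 with slerp weights a = sin((1−f)δ)/sin δ ≈ 0.437, b = sin(fδ)/sin δ ≈ 0.766.
p = a·p₁ + b·p₂ ≈ (0.718, 0.290, 0.633); φ = arcsin(p_z) ≈ 39.29°, λ = atan2(p_y, p_x) ≈ 21.98°.

≈ lat 39°N, lon 22°E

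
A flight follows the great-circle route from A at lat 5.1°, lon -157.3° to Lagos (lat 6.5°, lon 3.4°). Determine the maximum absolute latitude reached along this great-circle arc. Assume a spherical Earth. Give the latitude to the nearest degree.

The great circle lies in the plane with unit normal n̂ = (p₁ × p₂)/|p₁ × p₂|.
Here n̂_z ≈ +0.855; the vertex latitude is φ_max = arccos|n̂_z| ≈ 31.2°.

≈ 31°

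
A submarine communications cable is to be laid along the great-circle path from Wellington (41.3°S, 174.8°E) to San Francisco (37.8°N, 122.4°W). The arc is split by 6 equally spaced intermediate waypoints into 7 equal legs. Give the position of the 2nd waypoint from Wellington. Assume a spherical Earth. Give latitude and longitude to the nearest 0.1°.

The haversine formula gives a central angle δ ≈ 1.704 rad (97.7°) between the endpoints.
Interpolate at f = 2/7 with slerp weights a = sin((1−f)δ)/sin δ ≈ 0.947, b = sin(fδ)/sin δ ≈ 0.472.
p = a·p₁ + b·p₂ ≈ (-0.908, -0.251, -0.335); φ = arcsin(p_z) ≈ -19.60°, λ = atan2(p_y, p_x) ≈ -164.58°.

≈ 19.6°S, 164.6°W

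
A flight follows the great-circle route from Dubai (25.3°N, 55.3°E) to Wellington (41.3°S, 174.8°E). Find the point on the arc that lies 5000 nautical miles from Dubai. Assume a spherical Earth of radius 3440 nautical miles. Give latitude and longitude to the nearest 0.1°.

≈ 26.8°S, 122.8°E

Convert each endpoint to a unit vector on the sphere (x = cos φ cos λ, y = cos φ sin λ, z = sin φ).
The central angle between the endpoints is δ = arccos(p₁·p₂) ≈ 2.235 rad (128.1°). The total great-circle distance is δ·R ≈ 2.235 × 3440 ≈ 7689 nmi, so the target fraction is f = 5000/7689 ≈ 0.650.
Interpolate at f ≈ 0.650 with slerp weights a = sin((1−f)δ)/sin δ ≈ 0.895, b = sin(fδ)/sin δ ≈ 1.261.
p = a·p₁ + b·p₂ ≈ (-0.483, 0.751, -0.450); φ = arcsin(p_z) ≈ -26.75°, λ = atan2(p_y, p_x) ≈ 122.76°.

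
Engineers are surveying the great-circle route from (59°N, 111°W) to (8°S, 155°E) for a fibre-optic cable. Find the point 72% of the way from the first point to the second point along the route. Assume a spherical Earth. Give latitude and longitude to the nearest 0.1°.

Convert each endpoint to a unit vector on the sphere (x = cos φ cos λ, y = cos φ sin λ, z = sin φ).
The central angle between the endpoints is δ = arccos(p₁·p₂) ≈ 1.726 rad (98.9°).
Interpolate at f = 0.72 with slerp weights a = sin((1−f)δ)/sin δ ≈ 0.470, b = sin(fδ)/sin δ ≈ 0.958.
p = a·p₁ + b·p₂ ≈ (-0.947, 0.175, 0.270); φ = arcsin(p_z) ≈ 15.66°, λ = atan2(p_y, p_x) ≈ 169.54°.

≈ (15.7°N, 169.5°E)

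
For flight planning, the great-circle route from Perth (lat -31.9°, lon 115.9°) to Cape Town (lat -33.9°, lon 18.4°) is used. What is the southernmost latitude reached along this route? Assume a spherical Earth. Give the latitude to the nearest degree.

The great circle lies in the plane with unit normal n̂ = (p₁ × p₂)/|p₁ × p₂|.
Here n̂_z ≈ -0.713; the vertex latitude is φ_max = arccos|n̂_z| ≈ 44.5°.
Check via Clairaut: cos φ_max = |cos φ₁| · sin C = cos(31.9°)·sin(122.8°) ≈ 0.713, again giving ≈ 44.5°.

≈ -44°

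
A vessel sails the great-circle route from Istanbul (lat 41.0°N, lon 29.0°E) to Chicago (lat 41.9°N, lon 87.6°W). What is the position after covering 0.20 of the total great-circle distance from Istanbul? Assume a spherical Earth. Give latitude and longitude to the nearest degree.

≈ lat 52°N, lon 12°E

Write both endpoints as unit vectors p₁, p₂ with components (cos φ cos λ, cos φ sin λ, sin φ).
The central angle between the endpoints is δ = arccos(p₁·p₂) ≈ 1.383 rad (79.2°).
Interpolate at f = 0.20 with slerp weights a = sin((1−f)δ)/sin δ ≈ 0.910, b = sin(fδ)/sin δ ≈ 0.278.
p = a·p₁ + b·p₂ ≈ (0.609, 0.126, 0.783); φ = arcsin(p_z) ≈ 51.51°, λ = atan2(p_y, p_x) ≈ 11.71°.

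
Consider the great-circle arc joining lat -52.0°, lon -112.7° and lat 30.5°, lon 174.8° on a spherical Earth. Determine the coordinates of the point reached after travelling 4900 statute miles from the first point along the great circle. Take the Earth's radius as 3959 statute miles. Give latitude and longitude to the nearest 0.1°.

≈ lat 3.0°, lon -165.9°

The haversine formula gives a central angle δ ≈ 1.814 rad (103.9°) between the endpoints. The total great-circle distance is δ·R ≈ 1.814 × 3959 ≈ 7180 mi, so the target fraction is f = 4900/7180 ≈ 0.682.
Interpolate at f ≈ 0.682 with slerp weights a = sin((1−f)δ)/sin δ ≈ 0.561, b = sin(fδ)/sin δ ≈ 0.974.
p = a·p₁ + b·p₂ ≈ (-0.969, -0.243, 0.052); φ = arcsin(p_z) ≈ 2.98°, λ = atan2(p_y, p_x) ≈ -165.94°.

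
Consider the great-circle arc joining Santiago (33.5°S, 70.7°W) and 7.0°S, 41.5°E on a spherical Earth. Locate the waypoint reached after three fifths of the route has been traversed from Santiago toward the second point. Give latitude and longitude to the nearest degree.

≈ 29°S, 4°E

Write both endpoints as unit vectors p₁, p₂ with components (cos φ cos λ, cos φ sin λ, sin φ).
The central angle between the endpoints is δ = arccos(p₁·p₂) ≈ 1.819 rad (104.2°).
Interpolate at f = 3/5 with slerp weights a = sin((1−f)δ)/sin δ ≈ 0.686, b = sin(fδ)/sin δ ≈ 0.915.
p = a·p₁ + b·p₂ ≈ (0.869, 0.062, -0.490); φ = arcsin(p_z) ≈ -29.35°, λ = atan2(p_y, p_x) ≈ 4.08°.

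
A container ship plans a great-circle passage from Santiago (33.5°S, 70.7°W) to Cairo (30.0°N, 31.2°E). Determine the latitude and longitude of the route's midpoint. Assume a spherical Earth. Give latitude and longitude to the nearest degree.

≈ 3°S, 18°W

Write both endpoints as unit vectors p₁, p₂ with components (cos φ cos λ, cos φ sin λ, sin φ).
The central angle between the endpoints is δ = arccos(p₁·p₂) ≈ 2.010 rad (115.1°).
Interpolate at f = 1/2 with slerp weights a = sin((1−f)δ)/sin δ ≈ 0.932, b = sin(fδ)/sin δ ≈ 0.932.
p = a·p₁ + b·p₂ ≈ (0.948, -0.316, -0.048); φ = arcsin(p_z) ≈ -2.78°, λ = atan2(p_y, p_x) ≈ -18.41°.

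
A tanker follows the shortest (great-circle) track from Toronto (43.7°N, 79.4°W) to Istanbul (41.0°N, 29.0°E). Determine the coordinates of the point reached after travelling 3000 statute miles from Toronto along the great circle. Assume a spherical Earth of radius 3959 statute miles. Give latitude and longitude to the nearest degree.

From cos δ = sin φ₁ sin φ₂ + cos φ₁ cos φ₂ cos Δλ, the central angle is δ ≈ 1.286 rad (73.7°). The total great-circle distance is δ·R ≈ 1.286 × 3959 ≈ 5091 mi, so the target fraction is f = 3000/5091 ≈ 0.589.
Interpolate at f ≈ 0.589 with slerp weights a = sin((1−f)δ)/sin δ ≈ 0.525, b = sin(fδ)/sin δ ≈ 0.716.
p = a·p₁ + b·p₂ ≈ (0.543, -0.111, 0.833); φ = arcsin(p_z) ≈ 56.37°, λ = atan2(p_y, p_x) ≈ -11.57°.

≈ 56°N, 12°W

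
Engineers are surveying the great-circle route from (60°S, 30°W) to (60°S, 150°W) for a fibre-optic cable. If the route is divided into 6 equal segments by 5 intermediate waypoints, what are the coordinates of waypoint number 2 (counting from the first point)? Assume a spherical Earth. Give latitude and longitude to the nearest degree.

The haversine formula gives a central angle δ ≈ 0.896 rad (51.3°) between the endpoints.
Interpolate at f = 2/6 with slerp weights a = sin((1−f)δ)/sin δ ≈ 0.720, b = sin(fδ)/sin δ ≈ 0.377.
p = a·p₁ + b·p₂ ≈ (0.149, -0.274, -0.950); φ = arcsin(p_z) ≈ -71.82°, λ = atan2(p_y, p_x) ≈ -61.53°.

≈ (72°S, 62°W)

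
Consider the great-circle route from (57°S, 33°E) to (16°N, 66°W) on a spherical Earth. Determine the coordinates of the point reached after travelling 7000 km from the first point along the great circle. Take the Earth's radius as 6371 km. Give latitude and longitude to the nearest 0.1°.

≈ (21.7°S, 40.3°W)

Write both endpoints as unit vectors p₁, p₂ with components (cos φ cos λ, cos φ sin λ, sin φ).
The central angle between the endpoints is δ = arccos(p₁·p₂) ≈ 1.889 rad (108.2°). The total great-circle distance is δ·R ≈ 1.889 × 6371 ≈ 12036 km, so the target fraction is f = 7000/12036 ≈ 0.582.
Interpolate at f ≈ 0.582 with slerp weights a = sin((1−f)δ)/sin δ ≈ 0.748, b = sin(fδ)/sin δ ≈ 0.938.
p = a·p₁ + b·p₂ ≈ (0.708, -0.602, -0.369); φ = arcsin(p_z) ≈ -21.66°, λ = atan2(p_y, p_x) ≈ -40.33°.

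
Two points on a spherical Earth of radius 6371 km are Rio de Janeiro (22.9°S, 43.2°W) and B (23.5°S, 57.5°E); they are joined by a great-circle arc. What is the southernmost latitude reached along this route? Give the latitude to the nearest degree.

≈ 34°S

The great circle lies in the plane with unit normal n̂ = (p₁ × p₂)/|p₁ × p₂|.
Here n̂_z ≈ +0.830; the vertex latitude is φ_max = arccos|n̂_z| ≈ 33.9°.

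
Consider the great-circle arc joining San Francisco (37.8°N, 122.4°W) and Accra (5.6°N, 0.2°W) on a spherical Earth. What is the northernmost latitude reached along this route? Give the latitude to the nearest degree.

The great circle lies in the plane with unit normal n̂ = (p₁ × p₂)/|p₁ × p₂|.
Here n̂_z ≈ +0.713; the vertex latitude is φ_max = arccos|n̂_z| ≈ 44.5°.
Check via Clairaut: cos φ_max = |cos φ₁| · sin C = cos(37.8°)·sin(64.5°) ≈ 0.713, again giving ≈ 44.5°.

≈ 45°N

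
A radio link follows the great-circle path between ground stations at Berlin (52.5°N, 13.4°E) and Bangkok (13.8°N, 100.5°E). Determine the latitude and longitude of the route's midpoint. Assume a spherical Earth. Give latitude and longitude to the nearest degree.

≈ (41°N, 69°E)

From cos δ = sin φ₁ sin φ₂ + cos φ₁ cos φ₂ cos Δλ, the central angle is δ ≈ 1.350 rad (77.3°).
Interpolate at f = 1/2 with slerp weights a = sin((1−f)δ)/sin δ ≈ 0.640, b = sin(fδ)/sin δ ≈ 0.640.
p = a·p₁ + b·p₂ ≈ (0.266, 0.702, 0.661); φ = arcsin(p_z) ≈ 41.36°, λ = atan2(p_y, p_x) ≈ 69.25°.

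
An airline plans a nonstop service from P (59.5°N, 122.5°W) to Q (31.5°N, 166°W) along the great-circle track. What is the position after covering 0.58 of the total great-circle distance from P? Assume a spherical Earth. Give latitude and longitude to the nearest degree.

Convert each endpoint to a unit vector on the sphere (x = cos φ cos λ, y = cos φ sin λ, z = sin φ).
The central angle between the endpoints is δ = arccos(p₁·p₂) ≈ 0.701 rad (40.2°).
Interpolate at f = 0.58 with slerp weights a = sin((1−f)δ)/sin δ ≈ 0.450, b = sin(fδ)/sin δ ≈ 0.613.
p = a·p₁ + b·p₂ ≈ (-0.630, -0.319, 0.708); φ = arcsin(p_z) ≈ 45.08°, λ = atan2(p_y, p_x) ≈ -153.14°.

≈ (45°N, 153°W)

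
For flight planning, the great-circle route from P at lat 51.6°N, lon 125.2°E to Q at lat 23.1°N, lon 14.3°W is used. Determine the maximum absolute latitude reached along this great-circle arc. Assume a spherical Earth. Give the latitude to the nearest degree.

≈ 68°N

The great circle lies in the plane with unit normal n̂ = (p₁ × p₂)/|p₁ × p₂|.
Here n̂_z ≈ -0.374; the vertex latitude is φ_max = arccos|n̂_z| ≈ 68.0°.
Check via Clairaut: cos φ_max = |cos φ₁| · sin C = cos(51.6°)·sin(37.0°) ≈ 0.374, again giving ≈ 68.0°.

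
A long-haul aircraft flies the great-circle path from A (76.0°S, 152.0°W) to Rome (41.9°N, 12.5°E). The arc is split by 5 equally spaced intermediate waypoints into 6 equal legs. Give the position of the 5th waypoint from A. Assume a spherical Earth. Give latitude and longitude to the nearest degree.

Write both endpoints as unit vectors p₁, p₂ with components (cos φ cos λ, cos φ sin λ, sin φ).
The central angle between the endpoints is δ = arccos(p₁·p₂) ≈ 2.535 rad (145.2°).
Interpolate at f = 5/6 with slerp weights a = sin((1−f)δ)/sin δ ≈ 0.719, b = sin(fδ)/sin δ ≈ 1.503.
p = a·p₁ + b·p₂ ≈ (0.938, 0.160, 0.306); φ = arcsin(p_z) ≈ 17.81°, λ = atan2(p_y, p_x) ≈ 9.70°.

≈ (18°N, 10°E)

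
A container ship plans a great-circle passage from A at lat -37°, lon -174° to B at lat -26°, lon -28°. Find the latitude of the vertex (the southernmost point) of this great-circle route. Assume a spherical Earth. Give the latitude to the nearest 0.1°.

The great circle lies in the plane with unit normal n̂ = (p₁ × p₂)/|p₁ × p₂|.
Here n̂_z ≈ +0.425; the vertex latitude is φ_max = arccos|n̂_z| ≈ 64.8°.

≈ -64.8°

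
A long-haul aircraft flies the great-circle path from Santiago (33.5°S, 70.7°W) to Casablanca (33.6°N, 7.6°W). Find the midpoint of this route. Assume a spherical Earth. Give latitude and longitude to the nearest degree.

≈ (0°N, 39°W)

From cos δ = sin φ₁ sin φ₂ + cos φ₁ cos φ₂ cos Δλ, the central angle is δ ≈ 1.562 rad (89.5°).
Interpolate at f = 1/2 with slerp weights a = sin((1−f)δ)/sin δ ≈ 0.704, b = sin(fδ)/sin δ ≈ 0.704.
p = a·p₁ + b·p₂ ≈ (0.775, -0.632, 0.001); φ = arcsin(p_z) ≈ 0.06°, λ = atan2(p_y, p_x) ≈ -39.17°.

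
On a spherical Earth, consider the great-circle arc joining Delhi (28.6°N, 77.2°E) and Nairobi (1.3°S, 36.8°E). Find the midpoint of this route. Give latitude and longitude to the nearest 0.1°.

Write both endpoints as unit vectors p₁, p₂ with components (cos φ cos λ, cos φ sin λ, sin φ).
The central angle between the endpoints is δ = arccos(p₁·p₂) ≈ 0.853 rad (48.9°).
Interpolate at f = 1/2 with slerp weights a = sin((1−f)δ)/sin δ ≈ 0.549, b = sin(fδ)/sin δ ≈ 0.549.
p = a·p₁ + b·p₂ ≈ (0.546, 0.799, 0.250); φ = arcsin(p_z) ≈ 14.50°, λ = atan2(p_y, p_x) ≈ 55.63°.

≈ (14.5°N, 55.6°E)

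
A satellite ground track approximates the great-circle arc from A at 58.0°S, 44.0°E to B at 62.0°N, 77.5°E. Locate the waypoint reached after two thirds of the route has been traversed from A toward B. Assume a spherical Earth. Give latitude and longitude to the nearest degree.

≈ 22°N, 63°E

Convert each endpoint to a unit vector on the sphere (x = cos φ cos λ, y = cos φ sin λ, z = sin φ).
The central angle between the endpoints is δ = arccos(p₁·p₂) ≈ 2.143 rad (122.8°).
Interpolate at f = 2/3 with slerp weights a = sin((1−f)δ)/sin δ ≈ 0.779, b = sin(fδ)/sin δ ≈ 1.177.
p = a·p₁ + b·p₂ ≈ (0.417, 0.826, 0.379); φ = arcsin(p_z) ≈ 22.26°, λ = atan2(p_y, p_x) ≈ 63.25°.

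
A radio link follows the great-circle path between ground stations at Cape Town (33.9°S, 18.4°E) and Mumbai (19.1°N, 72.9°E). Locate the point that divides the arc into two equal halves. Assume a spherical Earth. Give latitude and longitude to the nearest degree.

Write both endpoints as unit vectors p₁, p₂ with components (cos φ cos λ, cos φ sin λ, sin φ).
The central angle between the endpoints is δ = arccos(p₁·p₂) ≈ 1.294 rad (74.2°).
Interpolate at f = 1/2 with slerp weights a = sin((1−f)δ)/sin δ ≈ 0.627, b = sin(fδ)/sin δ ≈ 0.627.
p = a·p₁ + b·p₂ ≈ (0.668, 0.730, -0.144); φ = arcsin(p_z) ≈ -8.31°, λ = atan2(p_y, p_x) ≈ 47.56°.

≈ (8°S, 48°E)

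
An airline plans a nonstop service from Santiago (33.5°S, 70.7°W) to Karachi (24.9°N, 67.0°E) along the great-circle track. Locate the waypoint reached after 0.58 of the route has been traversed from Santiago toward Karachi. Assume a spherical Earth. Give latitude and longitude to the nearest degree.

≈ 6°S, 14°E

From cos δ = sin φ₁ sin φ₂ + cos φ₁ cos φ₂ cos Δλ, the central angle is δ ≈ 2.485 rad (142.4°).
Interpolate at f = 0.58 with slerp weights a = sin((1−f)δ)/sin δ ≈ 1.415, b = sin(fδ)/sin δ ≈ 1.624.
p = a·p₁ + b·p₂ ≈ (0.965, 0.242, -0.097); φ = arcsin(p_z) ≈ -5.59°, λ = atan2(p_y, p_x) ≈ 14.07°.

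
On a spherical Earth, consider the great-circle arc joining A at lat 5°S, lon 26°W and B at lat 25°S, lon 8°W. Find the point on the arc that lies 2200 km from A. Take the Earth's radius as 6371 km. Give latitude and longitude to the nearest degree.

Convert each endpoint to a unit vector on the sphere (x = cos φ cos λ, y = cos φ sin λ, z = sin φ).
The central angle between the endpoints is δ = arccos(p₁·p₂) ≈ 0.461 rad (26.4°). The total great-circle distance is δ·R ≈ 0.461 × 6371 ≈ 2939 km, so the target fraction is f = 2200/2939 ≈ 0.749.
Interpolate at f ≈ 0.749 with slerp weights a = sin((1−f)δ)/sin δ ≈ 0.260, b = sin(fδ)/sin δ ≈ 0.761.
p = a·p₁ + b·p₂ ≈ (0.915, -0.209, -0.344); φ = arcsin(p_z) ≈ -20.13°, λ = atan2(p_y, p_x) ≈ -12.89°.

≈ lat 20°S, lon 13°W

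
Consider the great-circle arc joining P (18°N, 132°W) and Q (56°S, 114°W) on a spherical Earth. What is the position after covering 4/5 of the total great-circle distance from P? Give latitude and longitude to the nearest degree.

Write both endpoints as unit vectors p₁, p₂ with components (cos φ cos λ, cos φ sin λ, sin φ).
The central angle between the endpoints is δ = arccos(p₁·p₂) ≈ 1.319 rad (75.5°).
Interpolate at f = 4/5 with slerp weights a = sin((1−f)δ)/sin δ ≈ 0.269, b = sin(fδ)/sin δ ≈ 0.898.
p = a·p₁ + b·p₂ ≈ (-0.376, -0.649, -0.661); φ = arcsin(p_z) ≈ -41.41°, λ = atan2(p_y, p_x) ≈ -120.06°.

≈ (41°S, 120°W)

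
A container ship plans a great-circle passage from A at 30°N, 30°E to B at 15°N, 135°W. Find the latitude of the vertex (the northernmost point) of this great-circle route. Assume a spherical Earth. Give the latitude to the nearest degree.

The great circle lies in the plane with unit normal n̂ = (p₁ × p₂)/|p₁ × p₂|.
Here n̂_z ≈ -0.295; the vertex latitude is φ_max = arccos|n̂_z| ≈ 72.9°.

≈ 73°N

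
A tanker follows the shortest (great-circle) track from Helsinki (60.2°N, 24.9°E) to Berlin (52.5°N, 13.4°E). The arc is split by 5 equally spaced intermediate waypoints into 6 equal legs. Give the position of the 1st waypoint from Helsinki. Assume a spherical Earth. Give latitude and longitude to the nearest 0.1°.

≈ (59.0°N, 22.6°E)

From cos δ = sin φ₁ sin φ₂ + cos φ₁ cos φ₂ cos Δλ, the central angle is δ ≈ 0.174 rad (10.0°).
Interpolate at f = 1/6 with slerp weights a = sin((1−f)δ)/sin δ ≈ 0.835, b = sin(fδ)/sin δ ≈ 0.167.
p = a·p₁ + b·p₂ ≈ (0.475, 0.198, 0.857); φ = arcsin(p_z) ≈ 59.00°, λ = atan2(p_y, p_x) ≈ 22.64°.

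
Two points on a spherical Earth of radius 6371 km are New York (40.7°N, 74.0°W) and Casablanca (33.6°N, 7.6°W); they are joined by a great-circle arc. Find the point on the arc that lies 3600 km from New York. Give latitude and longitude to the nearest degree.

≈ 41°N, 31°W

Convert each endpoint to a unit vector on the sphere (x = cos φ cos λ, y = cos φ sin λ, z = sin φ).
The central angle between the endpoints is δ = arccos(p₁·p₂) ≈ 0.910 rad (52.1°). The total great-circle distance is δ·R ≈ 0.910 × 6371 ≈ 5798 km, so the target fraction is f = 3600/5798 ≈ 0.621.
Interpolate at f ≈ 0.621 with slerp weights a = sin((1−f)δ)/sin δ ≈ 0.428, b = sin(fδ)/sin δ ≈ 0.678.
p = a·p₁ + b·p₂ ≈ (0.649, -0.387, 0.655); φ = arcsin(p_z) ≈ 40.89°, λ = atan2(p_y, p_x) ≈ -30.78°.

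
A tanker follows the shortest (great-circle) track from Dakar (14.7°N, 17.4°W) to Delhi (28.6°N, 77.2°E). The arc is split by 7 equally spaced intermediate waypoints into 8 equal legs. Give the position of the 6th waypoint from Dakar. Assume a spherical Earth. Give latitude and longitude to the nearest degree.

Convert each endpoint to a unit vector on the sphere (x = cos φ cos λ, y = cos φ sin λ, z = sin φ).
The central angle between the endpoints is δ = arccos(p₁·p₂) ≈ 1.517 rad (86.9°).
Interpolate at f = 6/8 with slerp weights a = sin((1−f)δ)/sin δ ≈ 0.371, b = sin(fδ)/sin δ ≈ 0.909.
p = a·p₁ + b·p₂ ≈ (0.519, 0.671, 0.529); φ = arcsin(p_z) ≈ 31.96°, λ = atan2(p_y, p_x) ≈ 52.28°.

≈ 32°N, 52°E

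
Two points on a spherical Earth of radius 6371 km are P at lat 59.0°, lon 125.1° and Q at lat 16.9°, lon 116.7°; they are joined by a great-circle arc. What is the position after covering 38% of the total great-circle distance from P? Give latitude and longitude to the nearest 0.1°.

Write both endpoints as unit vectors p₁, p₂ with components (cos φ cos λ, cos φ sin λ, sin φ).
The central angle between the endpoints is δ = arccos(p₁·p₂) ≈ 0.743 rad (42.5°).
Interpolate at f = 0.38 with slerp weights a = sin((1−f)δ)/sin δ ≈ 0.657, b = sin(fδ)/sin δ ≈ 0.412.
p = a·p₁ + b·p₂ ≈ (-0.372, 0.629, 0.683); φ = arcsin(p_z) ≈ 43.07°, λ = atan2(p_y, p_x) ≈ 120.58°.

≈ lat 43.1°, lon 120.6°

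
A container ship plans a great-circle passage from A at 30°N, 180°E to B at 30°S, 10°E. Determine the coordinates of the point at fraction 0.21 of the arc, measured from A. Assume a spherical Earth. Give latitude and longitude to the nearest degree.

The haversine formula gives a central angle δ ≈ 2.990 rad (171.3°) between the endpoints.
Interpolate at f = 0.21 with slerp weights a = sin((1−f)δ)/sin δ ≈ 4.668, b = sin(fδ)/sin δ ≈ 3.903.
p = a·p₁ + b·p₂ ≈ (-0.714, 0.587, 0.382); φ = arcsin(p_z) ≈ 22.48°, λ = atan2(p_y, p_x) ≈ 140.56°.

≈ 22°N, 141°E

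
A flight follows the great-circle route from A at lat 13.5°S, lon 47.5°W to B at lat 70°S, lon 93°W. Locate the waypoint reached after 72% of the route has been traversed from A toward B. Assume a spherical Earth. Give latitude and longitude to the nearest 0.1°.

≈ lat 56.1°S, lon 68.0°W

Write both endpoints as unit vectors p₁, p₂ with components (cos φ cos λ, cos φ sin λ, sin φ).
The central angle between the endpoints is δ = arccos(p₁·p₂) ≈ 1.101 rad (63.1°).
Interpolate at f = 0.72 with slerp weights a = sin((1−f)δ)/sin δ ≈ 0.340, b = sin(fδ)/sin δ ≈ 0.799.
p = a·p₁ + b·p₂ ≈ (0.209, -0.517, -0.830); φ = arcsin(p_z) ≈ -56.11°, λ = atan2(p_y, p_x) ≈ -67.96°.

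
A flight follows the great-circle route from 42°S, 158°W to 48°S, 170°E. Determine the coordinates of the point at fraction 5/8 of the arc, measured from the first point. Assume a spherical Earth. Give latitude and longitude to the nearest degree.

≈ 47°S, 177°W

Write both endpoints as unit vectors p₁, p₂ with components (cos φ cos λ, cos φ sin λ, sin φ).
The central angle between the endpoints is δ = arccos(p₁·p₂) ≈ 0.405 rad (23.2°).
Interpolate at f = 5/8 with slerp weights a = sin((1−f)δ)/sin δ ≈ 0.384, b = sin(fδ)/sin δ ≈ 0.636.
p = a·p₁ + b·p₂ ≈ (-0.683, -0.033, -0.729); φ = arcsin(p_z) ≈ -46.83°, λ = atan2(p_y, p_x) ≈ -177.23°.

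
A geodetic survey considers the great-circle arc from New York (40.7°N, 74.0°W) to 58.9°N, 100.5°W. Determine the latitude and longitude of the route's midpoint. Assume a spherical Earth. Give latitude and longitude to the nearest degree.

≈ 51°N, 85°W

From cos δ = sin φ₁ sin φ₂ + cos φ₁ cos φ₂ cos Δλ, the central angle is δ ≈ 0.430 rad (24.7°).
Interpolate at f = 1/2 with slerp weights a = sin((1−f)δ)/sin δ ≈ 0.512, b = sin(fδ)/sin δ ≈ 0.512.
p = a·p₁ + b·p₂ ≈ (0.059, -0.633, 0.772); φ = arcsin(p_z) ≈ 50.53°, λ = atan2(p_y, p_x) ≈ -84.69°.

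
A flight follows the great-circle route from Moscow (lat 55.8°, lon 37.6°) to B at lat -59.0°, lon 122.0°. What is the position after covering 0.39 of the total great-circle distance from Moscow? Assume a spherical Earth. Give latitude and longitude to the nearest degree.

≈ lat 11°, lon 72°

Write both endpoints as unit vectors p₁, p₂ with components (cos φ cos λ, cos φ sin λ, sin φ).
The central angle between the endpoints is δ = arccos(p₁·p₂) ≈ 2.320 rad (132.9°).
Interpolate at f = 0.39 with slerp weights a = sin((1−f)δ)/sin δ ≈ 1.349, b = sin(fδ)/sin δ ≈ 1.073.
p = a·p₁ + b·p₂ ≈ (0.308, 0.931, 0.195); φ = arcsin(p_z) ≈ 11.27°, λ = atan2(p_y, p_x) ≈ 71.72°.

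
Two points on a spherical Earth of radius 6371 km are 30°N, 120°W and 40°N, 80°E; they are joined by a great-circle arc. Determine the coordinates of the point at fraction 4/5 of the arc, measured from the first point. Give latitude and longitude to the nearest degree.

≈ 60°N, 93°E

Convert each endpoint to a unit vector on the sphere (x = cos φ cos λ, y = cos φ sin λ, z = sin φ).
The central angle between the endpoints is δ = arccos(p₁·p₂) ≈ 1.878 rad (107.6°).
Interpolate at f = 4/5 with slerp weights a = sin((1−f)δ)/sin δ ≈ 0.385, b = sin(fδ)/sin δ ≈ 1.047.
p = a·p₁ + b·p₂ ≈ (-0.027, 0.501, 0.865); φ = arcsin(p_z) ≈ 59.89°, λ = atan2(p_y, p_x) ≈ 93.13°.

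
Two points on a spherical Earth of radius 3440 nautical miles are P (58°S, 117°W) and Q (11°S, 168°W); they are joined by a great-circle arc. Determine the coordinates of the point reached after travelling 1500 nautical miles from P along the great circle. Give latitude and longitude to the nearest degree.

From cos δ = sin φ₁ sin φ₂ + cos φ₁ cos φ₂ cos Δλ, the central angle is δ ≈ 1.060 rad (60.7°). The total great-circle distance is δ·R ≈ 1.060 × 3440 ≈ 3645 nmi, so the target fraction is f = 1500/3645 ≈ 0.412.
Interpolate at f ≈ 0.412 with slerp weights a = sin((1−f)δ)/sin δ ≈ 0.670, b = sin(fδ)/sin δ ≈ 0.484.
p = a·p₁ + b·p₂ ≈ (-0.626, -0.415, -0.660); φ = arcsin(p_z) ≈ -41.32°, λ = atan2(p_y, p_x) ≈ -146.46°.

≈ (41°S, 146°W)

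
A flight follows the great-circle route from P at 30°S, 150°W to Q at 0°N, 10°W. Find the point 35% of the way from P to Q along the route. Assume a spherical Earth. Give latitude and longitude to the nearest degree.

From cos δ = sin φ₁ sin φ₂ + cos φ₁ cos φ₂ cos Δλ, the central angle is δ ≈ 2.296 rad (131.6°).
Interpolate at f = 0.35 with slerp weights a = sin((1−f)δ)/sin δ ≈ 1.332, b = sin(fδ)/sin δ ≈ 0.962.
p = a·p₁ + b·p₂ ≈ (-0.052, -0.744, -0.666); φ = arcsin(p_z) ≈ -41.77°, λ = atan2(p_y, p_x) ≈ -93.98°.

≈ 42°S, 94°W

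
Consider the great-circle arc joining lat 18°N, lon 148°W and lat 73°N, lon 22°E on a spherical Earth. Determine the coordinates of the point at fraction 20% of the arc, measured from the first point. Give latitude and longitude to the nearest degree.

Write both endpoints as unit vectors p₁, p₂ with components (cos φ cos λ, cos φ sin λ, sin φ).
The central angle between the endpoints is δ = arccos(p₁·p₂) ≈ 1.549 rad (88.8°).
Interpolate at f = 0.20 with slerp weights a = sin((1−f)δ)/sin δ ≈ 0.946, b = sin(fδ)/sin δ ≈ 0.305.
p = a·p₁ + b·p₂ ≈ (-0.680, -0.443, 0.584); φ = arcsin(p_z) ≈ 35.73°, λ = atan2(p_y, p_x) ≈ -146.91°.

≈ lat 36°N, lon 147°W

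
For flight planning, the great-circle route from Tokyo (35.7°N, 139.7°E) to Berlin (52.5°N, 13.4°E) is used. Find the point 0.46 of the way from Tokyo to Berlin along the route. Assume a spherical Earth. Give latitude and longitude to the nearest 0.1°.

From cos δ = sin φ₁ sin φ₂ + cos φ₁ cos φ₂ cos Δλ, the central angle is δ ≈ 1.400 rad (80.2°).
Interpolate at f = 0.46 with slerp weights a = sin((1−f)δ)/sin δ ≈ 0.696, b = sin(fδ)/sin δ ≈ 0.609.
p = a·p₁ + b·p₂ ≈ (-0.070, 0.452, 0.889); φ = arcsin(p_z) ≈ 62.81°, λ = atan2(p_y, p_x) ≈ 98.86°.

≈ 62.8°N, 98.9°E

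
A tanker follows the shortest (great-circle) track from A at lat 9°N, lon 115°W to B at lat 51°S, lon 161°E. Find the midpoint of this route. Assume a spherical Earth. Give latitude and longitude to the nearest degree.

≈ lat 27°S, lon 146°W

Convert each endpoint to a unit vector on the sphere (x = cos φ cos λ, y = cos φ sin λ, z = sin φ).
The central angle between the endpoints is δ = arccos(p₁·p₂) ≈ 1.627 rad (93.2°).
Interpolate at f = 1/2 with slerp weights a = sin((1−f)δ)/sin δ ≈ 0.728, b = sin(fδ)/sin δ ≈ 0.728.
p = a·p₁ + b·p₂ ≈ (-0.737, -0.503, -0.452); φ = arcsin(p_z) ≈ -26.86°, λ = atan2(p_y, p_x) ≈ -145.71°.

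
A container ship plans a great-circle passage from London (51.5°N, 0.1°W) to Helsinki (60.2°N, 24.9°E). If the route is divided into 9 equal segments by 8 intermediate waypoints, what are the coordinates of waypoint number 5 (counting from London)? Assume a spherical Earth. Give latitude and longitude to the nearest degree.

Write both endpoints as unit vectors p₁, p₂ with components (cos φ cos λ, cos φ sin λ, sin φ).
The central angle between the endpoints is δ = arccos(p₁·p₂) ≈ 0.286 rad (16.4°).
Interpolate at f = 5/9 with slerp weights a = sin((1−f)δ)/sin δ ≈ 0.449, b = sin(fδ)/sin δ ≈ 0.561.
p = a·p₁ + b·p₂ ≈ (0.533, 0.117, 0.838); φ = arcsin(p_z) ≈ 56.96°, λ = atan2(p_y, p_x) ≈ 12.38°.

≈ 57°N, 12°E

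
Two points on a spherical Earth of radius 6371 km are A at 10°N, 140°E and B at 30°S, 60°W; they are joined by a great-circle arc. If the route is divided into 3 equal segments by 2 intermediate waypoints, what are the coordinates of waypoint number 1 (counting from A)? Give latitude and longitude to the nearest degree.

≈ 28°S, 175°E

Convert each endpoint to a unit vector on the sphere (x = cos φ cos λ, y = cos φ sin λ, z = sin φ).
The central angle between the endpoints is δ = arccos(p₁·p₂) ≈ 2.664 rad (152.7°).
Interpolate at f = 1/3 with slerp weights a = sin((1−f)δ)/sin δ ≈ 2.131, b = sin(fδ)/sin δ ≈ 1.689.
p = a·p₁ + b·p₂ ≈ (-0.876, 0.082, -0.474); φ = arcsin(p_z) ≈ -28.32°, λ = atan2(p_y, p_x) ≈ 174.64°.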